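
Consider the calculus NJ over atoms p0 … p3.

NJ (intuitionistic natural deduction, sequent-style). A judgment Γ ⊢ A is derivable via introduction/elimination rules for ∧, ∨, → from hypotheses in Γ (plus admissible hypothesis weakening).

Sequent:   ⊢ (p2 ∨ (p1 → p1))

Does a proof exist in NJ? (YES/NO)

Derivation trace:
[∨I₂]  ⊢ (p2 ∨ (p1 → p1))
  [→I]  ⊢ (p1 → p1)
    [Ax] p1 ⊢ p1

Result: YES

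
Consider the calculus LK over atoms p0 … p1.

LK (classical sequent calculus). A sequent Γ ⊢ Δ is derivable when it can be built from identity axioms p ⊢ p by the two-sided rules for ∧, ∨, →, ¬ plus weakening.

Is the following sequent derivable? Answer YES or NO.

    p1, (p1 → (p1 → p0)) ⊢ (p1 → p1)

Derivation trace:
[→L] p1, (p1 → (p1 → p0)) ⊢ (p1 → p1)
  [Ax] p1 ⊢ p1
  [→L] p1, (p1 → p0) ⊢ (p1 → p1)
    [Ax] p1 ⊢ p1
    [→R] p0 ⊢ (p1 → p1)
      [WL] p1, p0 ⊢ p1
        [Ax] p1 ⊢ p1

Result: YES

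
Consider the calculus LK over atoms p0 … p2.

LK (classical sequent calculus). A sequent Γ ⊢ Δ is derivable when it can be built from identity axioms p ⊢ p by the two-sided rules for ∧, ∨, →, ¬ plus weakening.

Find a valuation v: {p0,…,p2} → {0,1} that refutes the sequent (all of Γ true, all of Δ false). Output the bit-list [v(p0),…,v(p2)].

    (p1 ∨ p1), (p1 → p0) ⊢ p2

Enumerate valuations to refute Γ ⊢ Δ:
  v=000: Γ:[(p1 ∨ p1)=F, (p1 → p0)=T] Δ:[p2=F] refutes=False
  v=001: Γ:[(p1 ∨ p1)=F, (p1 → p0)=T] Δ:[p2=T] refutes=False
  v=010: Γ:[(p1 ∨ p1)=T, (p1 → p0)=F] Δ:[p2=F] refutes=False
  v=011: Γ:[(p1 ∨ p1)=T, (p1 → p0)=F] Δ:[p2=T] refutes=False
  v=100: Γ:[(p1 ∨ p1)=F, (p1 → p0)=T] Δ:[p2=F] refutes=False
  v=101: Γ:[(p1 ∨ p1)=F, (p1 → p0)=T] Δ:[p2=T] refutes=False
  v=110: Γ:[(p1 ∨ p1)=T, (p1 → p0)=T] Δ:[p2=F] refutes=True  ← countermodel

Result: [1, 1, 0]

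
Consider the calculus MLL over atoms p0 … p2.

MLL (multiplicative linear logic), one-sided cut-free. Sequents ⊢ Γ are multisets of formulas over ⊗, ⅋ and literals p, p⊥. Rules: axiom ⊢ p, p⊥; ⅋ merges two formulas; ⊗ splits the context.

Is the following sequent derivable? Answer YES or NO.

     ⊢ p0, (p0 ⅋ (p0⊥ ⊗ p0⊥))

Proof tree:
[⅋]  ⊢ p0, (p0 ⅋ (p0⊥ ⊗ p0⊥))
  [⊗]  ⊢ p0, p0, (p0⊥ ⊗ p0⊥)
    [Ax]  ⊢ p0, p0⊥
    [Ax]  ⊢ p0, p0⊥

Result: YES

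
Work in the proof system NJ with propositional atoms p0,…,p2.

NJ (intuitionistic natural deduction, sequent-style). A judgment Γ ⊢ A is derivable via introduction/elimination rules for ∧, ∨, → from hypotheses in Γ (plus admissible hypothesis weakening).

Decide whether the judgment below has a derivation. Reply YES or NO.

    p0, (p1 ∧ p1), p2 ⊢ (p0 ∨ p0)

Proof tree:
[Wk] p0, (p1 ∧ p1), p2 ⊢ (p0 ∨ p0)
  [∨I₁] p0, (p1 ∧ p1) ⊢ (p0 ∨ p0)
    [Wk] p0, (p1 ∧ p1) ⊢ p0
      [Ax] p0 ⊢ p0

Result: YES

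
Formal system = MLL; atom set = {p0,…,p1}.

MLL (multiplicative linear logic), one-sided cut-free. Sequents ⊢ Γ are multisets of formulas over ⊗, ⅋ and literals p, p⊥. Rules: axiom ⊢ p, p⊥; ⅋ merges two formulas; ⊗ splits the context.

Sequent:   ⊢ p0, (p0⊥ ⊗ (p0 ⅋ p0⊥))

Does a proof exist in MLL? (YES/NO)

Derivation (root first):
[⊗]  ⊢ p0, (p0⊥ ⊗ (p0 ⅋ p0⊥))
  [Ax]  ⊢ p0, p0⊥
  [⅋]  ⊢ (p0 ⅋ p0⊥)
    [Ax]  ⊢ p0, p0⊥

Result: YES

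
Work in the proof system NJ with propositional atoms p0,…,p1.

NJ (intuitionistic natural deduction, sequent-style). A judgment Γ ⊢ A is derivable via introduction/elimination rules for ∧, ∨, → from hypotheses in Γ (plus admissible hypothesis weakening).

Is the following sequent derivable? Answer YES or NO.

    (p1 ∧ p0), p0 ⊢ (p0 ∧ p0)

Derivation (root first):
[∧I] (p1 ∧ p0), p0 ⊢ (p0 ∧ p0)
  [Ax] p0 ⊢ p0
  [Wk] p0, (p1 ∧ p0) ⊢ p0
    [Ax] p0 ⊢ p0

Result: YES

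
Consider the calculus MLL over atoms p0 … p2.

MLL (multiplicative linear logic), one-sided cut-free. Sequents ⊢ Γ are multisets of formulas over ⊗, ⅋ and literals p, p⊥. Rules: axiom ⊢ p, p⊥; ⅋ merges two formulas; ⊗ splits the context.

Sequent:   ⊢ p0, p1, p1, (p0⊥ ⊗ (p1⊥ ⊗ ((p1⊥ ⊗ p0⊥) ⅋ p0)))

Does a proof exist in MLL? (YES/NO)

Proof tree:
[⊗]  ⊢ p0, p1, p1, (p0⊥ ⊗ (p1⊥ ⊗ ((p1⊥ ⊗ p0⊥) ⅋ p0)))
  [Ax]  ⊢ p0, p0⊥
  [⊗]  ⊢ p1, p1, (p1⊥ ⊗ ((p1⊥ ⊗ p0⊥) ⅋ p0))
    [Ax]  ⊢ p1, p1⊥
    [⅋]  ⊢ p1, ((p1⊥ ⊗ p0⊥) ⅋ p0)
      [⊗]  ⊢ p1, p0, (p1⊥ ⊗ p0⊥)
        [Ax]  ⊢ p1, p1⊥
        [Ax]  ⊢ p0, p0⊥

Result: YES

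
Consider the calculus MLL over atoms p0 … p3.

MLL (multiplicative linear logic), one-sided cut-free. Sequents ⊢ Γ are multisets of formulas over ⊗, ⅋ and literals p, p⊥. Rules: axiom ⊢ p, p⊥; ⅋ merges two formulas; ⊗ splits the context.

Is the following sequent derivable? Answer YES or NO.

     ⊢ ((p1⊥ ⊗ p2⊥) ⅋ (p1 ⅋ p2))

Derivation trace:
[⅋]  ⊢ ((p1⊥ ⊗ p2⊥) ⅋ (p1 ⅋ p2))
  [⅋]  ⊢ (p1⊥ ⊗ p2⊥), (p1 ⅋ p2)
    [⊗]  ⊢ p1, p2, (p1⊥ ⊗ p2⊥)
      [Ax]  ⊢ p1, p1⊥
      [Ax]  ⊢ p2, p2⊥

Result: YES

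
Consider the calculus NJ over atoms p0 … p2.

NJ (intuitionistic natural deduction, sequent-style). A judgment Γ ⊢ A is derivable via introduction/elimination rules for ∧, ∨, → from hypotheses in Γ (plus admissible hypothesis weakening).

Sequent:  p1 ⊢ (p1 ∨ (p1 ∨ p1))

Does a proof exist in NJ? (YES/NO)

Derivation (root first):
[∨I₂] p1 ⊢ (p1 ∨ (p1 ∨ p1))
  [∨I₂] p1 ⊢ (p1 ∨ p1)
    [Ax] p1 ⊢ p1

Result: YES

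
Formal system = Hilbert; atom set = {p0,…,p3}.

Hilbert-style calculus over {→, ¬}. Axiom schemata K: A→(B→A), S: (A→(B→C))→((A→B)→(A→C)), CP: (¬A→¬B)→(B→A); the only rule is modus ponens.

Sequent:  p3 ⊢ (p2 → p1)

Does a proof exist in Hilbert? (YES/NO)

Truth-table refutation:
  v=0000: Γ:[p3=F] Δ:[(p2 → p1)=T] refutes=False
  v=0001: Γ:[p3=T] Δ:[(p2 → p1)=T] refutes=False
  v=0010: Γ:[p3=F] Δ:[(p2 → p1)=F] refutes=False
  v=0011: Γ:[p3=T] Δ:[(p2 → p1)=F] refutes=True  ← countermodel

Result: NO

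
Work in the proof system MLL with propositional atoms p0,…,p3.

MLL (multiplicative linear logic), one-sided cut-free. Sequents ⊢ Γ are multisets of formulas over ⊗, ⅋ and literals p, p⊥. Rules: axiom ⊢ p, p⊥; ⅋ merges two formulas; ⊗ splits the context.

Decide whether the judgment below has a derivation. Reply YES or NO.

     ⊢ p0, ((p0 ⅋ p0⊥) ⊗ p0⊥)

Derivation (root first):
[⊗]  ⊢ p0, ((p0 ⅋ p0⊥) ⊗ p0⊥)
  [⅋]  ⊢ (p0 ⅋ p0⊥)
    [Ax]  ⊢ p0, p0⊥
  [Ax]  ⊢ p0, p0⊥

Result: YES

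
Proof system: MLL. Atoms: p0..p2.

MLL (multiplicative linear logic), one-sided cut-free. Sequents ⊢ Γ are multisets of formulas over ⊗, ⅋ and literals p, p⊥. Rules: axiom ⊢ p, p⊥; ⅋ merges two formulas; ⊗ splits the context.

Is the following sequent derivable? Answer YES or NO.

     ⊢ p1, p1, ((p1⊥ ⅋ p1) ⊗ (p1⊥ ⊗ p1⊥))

Derivation trace:
[⊗]  ⊢ p1, p1, ((p1⊥ ⅋ p1) ⊗ (p1⊥ ⊗ p1⊥))
  [⅋]  ⊢ (p1⊥ ⅋ p1)
    [Ax]  ⊢ p1, p1⊥
  [⊗]  ⊢ p1, p1, (p1⊥ ⊗ p1⊥)
    [Ax]  ⊢ p1, p1⊥
    [Ax]  ⊢ p1, p1⊥

Result: YES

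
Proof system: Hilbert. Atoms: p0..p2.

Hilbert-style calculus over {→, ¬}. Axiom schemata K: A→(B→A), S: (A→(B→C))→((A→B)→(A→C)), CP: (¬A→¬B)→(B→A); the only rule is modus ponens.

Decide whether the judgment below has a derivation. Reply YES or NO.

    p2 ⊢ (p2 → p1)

Truth-table refutation:
  v=000: Γ:[p2=F] Δ:[(p2 → p1)=T] refutes=False
  v=001: Γ:[p2=T] Δ:[(p2 → p1)=F] refutes=True  ← countermodel

Result: NO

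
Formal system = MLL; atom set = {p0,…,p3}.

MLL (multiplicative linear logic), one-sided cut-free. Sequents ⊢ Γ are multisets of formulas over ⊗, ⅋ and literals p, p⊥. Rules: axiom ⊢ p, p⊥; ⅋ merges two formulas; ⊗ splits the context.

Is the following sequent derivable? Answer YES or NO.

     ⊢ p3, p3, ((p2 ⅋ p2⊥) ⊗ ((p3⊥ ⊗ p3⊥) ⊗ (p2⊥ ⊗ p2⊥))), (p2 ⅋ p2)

Derivation (root first):
[⅋]  ⊢ p3, p3, ((p2 ⅋ p2⊥) ⊗ ((p3⊥ ⊗ p3⊥) ⊗ (p2⊥ ⊗ p2⊥))), (p2 ⅋ p2)
  [⊗]  ⊢ p3, p3, p2, p2, ((p2 ⅋ p2⊥) ⊗ ((p3⊥ ⊗ p3⊥) ⊗ (p2⊥ ⊗ p2⊥)))
    [⅋]  ⊢ (p2 ⅋ p2⊥)
      [Ax]  ⊢ p2, p2⊥
    [⊗]  ⊢ p3, p3, p2, p2, ((p3⊥ ⊗ p3⊥) ⊗ (p2⊥ ⊗ p2⊥))
      [⊗]  ⊢ p3, p3, (p3⊥ ⊗ p3⊥)
        [Ax]  ⊢ p3, p3⊥
        [Ax]  ⊢ p3, p3⊥
      [⊗]  ⊢ p2, p2, (p2⊥ ⊗ p2⊥)
        [Ax]  ⊢ p2, p2⊥
        [Ax]  ⊢ p2, p2⊥

Result: YES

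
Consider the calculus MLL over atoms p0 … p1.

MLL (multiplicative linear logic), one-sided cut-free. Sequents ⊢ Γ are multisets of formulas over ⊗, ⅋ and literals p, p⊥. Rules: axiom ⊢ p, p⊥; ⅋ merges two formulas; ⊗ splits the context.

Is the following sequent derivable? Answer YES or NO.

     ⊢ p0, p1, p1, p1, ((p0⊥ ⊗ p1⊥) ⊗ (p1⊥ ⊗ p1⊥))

Proof tree:
[⊗]  ⊢ p0, p1, p1, p1, ((p0⊥ ⊗ p1⊥) ⊗ (p1⊥ ⊗ p1⊥))
  [⊗]  ⊢ p0, p1, (p0⊥ ⊗ p1⊥)
    [Ax]  ⊢ p0, p0⊥
    [Ax]  ⊢ p1, p1⊥
  [⊗]  ⊢ p1, p1, (p1⊥ ⊗ p1⊥)
    [Ax]  ⊢ p1, p1⊥
    [Ax]  ⊢ p1, p1⊥

Result: YES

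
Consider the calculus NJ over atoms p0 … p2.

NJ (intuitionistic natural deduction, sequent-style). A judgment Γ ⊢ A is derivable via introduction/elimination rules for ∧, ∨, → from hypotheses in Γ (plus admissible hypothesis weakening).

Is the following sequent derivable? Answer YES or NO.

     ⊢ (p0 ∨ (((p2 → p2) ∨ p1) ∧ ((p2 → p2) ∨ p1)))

Derivation trace:
[∨I₂]  ⊢ (p0 ∨ (((p2 → p2) ∨ p1) ∧ ((p2 → p2) ∨ p1)))
  [∧I]  ⊢ (((p2 → p2) ∨ p1) ∧ ((p2 → p2) ∨ p1))
    [∨I₁]  ⊢ ((p2 → p2) ∨ p1)
      [→I]  ⊢ (p2 → p2)
        [Ax] p2 ⊢ p2
    [∨I₁]  ⊢ ((p2 → p2) ∨ p1)
      [→I]  ⊢ (p2 → p2)
        [Ax] p2 ⊢ p2

Result: YES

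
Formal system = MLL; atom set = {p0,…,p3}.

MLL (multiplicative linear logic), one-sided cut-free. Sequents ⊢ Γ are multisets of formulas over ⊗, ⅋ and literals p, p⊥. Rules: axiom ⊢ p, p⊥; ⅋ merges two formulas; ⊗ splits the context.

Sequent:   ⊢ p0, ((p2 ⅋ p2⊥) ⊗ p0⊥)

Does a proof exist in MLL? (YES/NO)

Derivation (root first):
[⊗]  ⊢ p0, ((p2 ⅋ p2⊥) ⊗ p0⊥)
  [⅋]  ⊢ (p2 ⅋ p2⊥)
    [Ax]  ⊢ p2, p2⊥
  [Ax]  ⊢ p0, p0⊥

Result: YES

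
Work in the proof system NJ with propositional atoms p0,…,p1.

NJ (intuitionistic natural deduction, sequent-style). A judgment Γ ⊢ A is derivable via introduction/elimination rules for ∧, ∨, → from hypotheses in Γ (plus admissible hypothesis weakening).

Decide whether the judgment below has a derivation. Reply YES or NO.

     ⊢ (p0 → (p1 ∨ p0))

Proof tree:
[→I]  ⊢ (p0 → (p1 ∨ p0))
  [∨I₂] p0 ⊢ (p1 ∨ p0)
    [Ax] p0 ⊢ p0

Result: YES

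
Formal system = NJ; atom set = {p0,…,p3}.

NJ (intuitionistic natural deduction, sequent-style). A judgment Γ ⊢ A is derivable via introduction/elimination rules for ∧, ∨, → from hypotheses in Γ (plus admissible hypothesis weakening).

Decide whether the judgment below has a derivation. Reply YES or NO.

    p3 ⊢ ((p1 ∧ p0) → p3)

Derivation (root first):
[→I] p3 ⊢ ((p1 ∧ p0) → p3)
  [Wk] p3, (p1 ∧ p0) ⊢ p3
    [Ax] p3 ⊢ p3

Result: YES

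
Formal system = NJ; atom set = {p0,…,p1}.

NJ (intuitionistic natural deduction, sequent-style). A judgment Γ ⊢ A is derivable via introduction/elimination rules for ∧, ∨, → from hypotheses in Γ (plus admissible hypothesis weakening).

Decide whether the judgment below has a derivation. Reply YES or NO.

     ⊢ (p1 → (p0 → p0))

Derivation trace:
[→I]  ⊢ (p1 → (p0 → p0))
  [→I] p1 ⊢ (p0 → p0)
    [Wk] p0, p1 ⊢ p0
      [Ax] p0 ⊢ p0

Result: YES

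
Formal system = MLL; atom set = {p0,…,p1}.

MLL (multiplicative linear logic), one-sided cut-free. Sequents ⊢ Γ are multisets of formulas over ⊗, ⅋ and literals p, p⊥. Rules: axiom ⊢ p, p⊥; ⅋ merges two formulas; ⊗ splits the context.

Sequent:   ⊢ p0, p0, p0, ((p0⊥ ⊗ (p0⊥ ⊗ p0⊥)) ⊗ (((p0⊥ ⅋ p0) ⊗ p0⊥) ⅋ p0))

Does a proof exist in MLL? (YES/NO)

Derivation trace:
[⊗]  ⊢ p0, p0, p0, ((p0⊥ ⊗ (p0⊥ ⊗ p0⊥)) ⊗ (((p0⊥ ⅋ p0) ⊗ p0⊥) ⅋ p0))
  [⊗]  ⊢ p0, p0, p0, (p0⊥ ⊗ (p0⊥ ⊗ p0⊥))
    [Ax]  ⊢ p0, p0⊥
    [⊗]  ⊢ p0, p0, (p0⊥ ⊗ p0⊥)
      [Ax]  ⊢ p0, p0⊥
      [Ax]  ⊢ p0, p0⊥
  [⅋]  ⊢ (((p0⊥ ⅋ p0) ⊗ p0⊥) ⅋ p0)
    [⊗]  ⊢ p0, ((p0⊥ ⅋ p0) ⊗ p0⊥)
      [⅋]  ⊢ (p0⊥ ⅋ p0)
        [Ax]  ⊢ p0, p0⊥
      [Ax]  ⊢ p0, p0⊥

Result: YES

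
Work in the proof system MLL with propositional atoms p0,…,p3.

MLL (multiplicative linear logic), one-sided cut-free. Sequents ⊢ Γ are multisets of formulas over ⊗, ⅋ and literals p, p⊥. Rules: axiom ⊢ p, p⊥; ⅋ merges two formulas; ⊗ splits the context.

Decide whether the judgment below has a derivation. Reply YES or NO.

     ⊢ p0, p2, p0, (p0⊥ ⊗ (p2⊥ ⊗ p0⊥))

Proof tree:
[⊗]  ⊢ p0, p2, p0, (p0⊥ ⊗ (p2⊥ ⊗ p0⊥))
  [Ax]  ⊢ p0, p0⊥
  [⊗]  ⊢ p2, p0, (p2⊥ ⊗ p0⊥)
    [Ax]  ⊢ p2, p2⊥
    [Ax]  ⊢ p0, p0⊥

Result: YES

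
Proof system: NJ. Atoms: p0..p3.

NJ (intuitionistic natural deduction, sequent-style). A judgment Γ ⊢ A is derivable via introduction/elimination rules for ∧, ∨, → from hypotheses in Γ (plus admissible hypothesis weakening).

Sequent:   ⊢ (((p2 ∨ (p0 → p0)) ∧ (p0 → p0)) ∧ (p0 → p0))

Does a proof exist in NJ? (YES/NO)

Derivation trace:
[∧I]  ⊢ (((p2 ∨ (p0 → p0)) ∧ (p0 → p0)) ∧ (p0 → p0))
  [∧I]  ⊢ ((p2 ∨ (p0 → p0)) ∧ (p0 → p0))
    [∨I₂]  ⊢ (p2 ∨ (p0 → p0))
      [→I]  ⊢ (p0 → p0)
        [Ax] p0 ⊢ p0
    [→I]  ⊢ (p0 → p0)
      [Ax] p0 ⊢ p0
  [→I]  ⊢ (p0 → p0)
    [Ax] p0 ⊢ p0

Result: YES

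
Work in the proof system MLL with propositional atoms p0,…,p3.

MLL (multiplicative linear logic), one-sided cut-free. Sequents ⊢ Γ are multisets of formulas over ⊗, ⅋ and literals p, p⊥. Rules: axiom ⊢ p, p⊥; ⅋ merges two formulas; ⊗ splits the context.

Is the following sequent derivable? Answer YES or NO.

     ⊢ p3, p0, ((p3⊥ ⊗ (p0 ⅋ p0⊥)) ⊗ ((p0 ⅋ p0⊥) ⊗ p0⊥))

Derivation trace:
[⊗]  ⊢ p3, p0, ((p3⊥ ⊗ (p0 ⅋ p0⊥)) ⊗ ((p0 ⅋ p0⊥) ⊗ p0⊥))
  [⊗]  ⊢ p3, (p3⊥ ⊗ (p0 ⅋ p0⊥))
    [Ax]  ⊢ p3, p3⊥
    [⅋]  ⊢ (p0 ⅋ p0⊥)
      [Ax]  ⊢ p0, p0⊥
  [⊗]  ⊢ p0, ((p0 ⅋ p0⊥) ⊗ p0⊥)
    [⅋]  ⊢ (p0 ⅋ p0⊥)
      [Ax]  ⊢ p0, p0⊥
    [Ax]  ⊢ p0, p0⊥

Result: YES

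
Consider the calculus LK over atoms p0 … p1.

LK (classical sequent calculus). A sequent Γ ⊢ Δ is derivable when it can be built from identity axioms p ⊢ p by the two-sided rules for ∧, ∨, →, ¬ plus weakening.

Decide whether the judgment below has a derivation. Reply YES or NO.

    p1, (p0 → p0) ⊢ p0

Search for a countermodel by truth-table:
  v=00: Γ:[p1=F, (p0 → p0)=T] Δ:[p0=F] refutes=False
  v=01: Γ:[p1=T, (p0 → p0)=T] Δ:[p0=F] refutes=True  ← countermodel

Result: NO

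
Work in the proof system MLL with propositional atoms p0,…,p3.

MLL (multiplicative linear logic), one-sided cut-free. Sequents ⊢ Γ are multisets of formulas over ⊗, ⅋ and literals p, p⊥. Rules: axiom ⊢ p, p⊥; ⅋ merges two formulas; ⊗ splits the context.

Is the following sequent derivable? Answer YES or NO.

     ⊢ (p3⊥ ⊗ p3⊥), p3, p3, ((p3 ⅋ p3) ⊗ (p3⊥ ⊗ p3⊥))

Proof tree:
[⊗]  ⊢ (p3⊥ ⊗ p3⊥), p3, p3, ((p3 ⅋ p3) ⊗ (p3⊥ ⊗ p3⊥))
  [⅋]  ⊢ (p3⊥ ⊗ p3⊥), (p3 ⅋ p3)
    [⊗]  ⊢ p3, p3, (p3⊥ ⊗ p3⊥)
      [Ax]  ⊢ p3, p3⊥
      [Ax]  ⊢ p3, p3⊥
  [⊗]  ⊢ p3, p3, (p3⊥ ⊗ p3⊥)
    [Ax]  ⊢ p3, p3⊥
    [Ax]  ⊢ p3, p3⊥

Result: YES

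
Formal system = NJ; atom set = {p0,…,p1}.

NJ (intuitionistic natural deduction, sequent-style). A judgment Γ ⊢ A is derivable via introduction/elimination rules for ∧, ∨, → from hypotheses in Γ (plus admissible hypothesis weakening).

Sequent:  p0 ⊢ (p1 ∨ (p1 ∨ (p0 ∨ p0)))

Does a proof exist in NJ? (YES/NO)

Derivation (root first):
[∨I₂] p0 ⊢ (p1 ∨ (p1 ∨ (p0 ∨ p0)))
  [∨I₂] p0 ⊢ (p1 ∨ (p0 ∨ p0))
    [∨I₂] p0 ⊢ (p0 ∨ p0)
      [Ax] p0 ⊢ p0

Result: YES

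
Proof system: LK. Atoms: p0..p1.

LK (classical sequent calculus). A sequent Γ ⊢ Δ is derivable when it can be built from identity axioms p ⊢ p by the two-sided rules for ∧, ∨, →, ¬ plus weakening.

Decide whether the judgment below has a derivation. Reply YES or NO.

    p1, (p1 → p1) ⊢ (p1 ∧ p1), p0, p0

Derivation trace:
[WR] p1, (p1 → p1) ⊢ (p1 ∧ p1), p0, p0
  [WR] p1, (p1 → p1) ⊢ (p1 ∧ p1), p0
    [∧R] p1, (p1 → p1) ⊢ (p1 ∧ p1)
      [→L] p1, (p1 → p1) ⊢ p1
        [Ax] p1 ⊢ p1
        [Ax] p1 ⊢ p1
      [→L] p1, (p1 → p1) ⊢ p1
        [Ax] p1 ⊢ p1
        [Ax] p1 ⊢ p1

Result: YES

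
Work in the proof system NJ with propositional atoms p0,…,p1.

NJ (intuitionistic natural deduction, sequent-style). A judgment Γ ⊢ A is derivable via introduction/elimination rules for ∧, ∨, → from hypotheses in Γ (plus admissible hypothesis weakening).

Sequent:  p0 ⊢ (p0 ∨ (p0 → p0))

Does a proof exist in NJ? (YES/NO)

Derivation trace:
[∨I₂] p0 ⊢ (p0 ∨ (p0 → p0))
  [Wk] p0 ⊢ (p0 → p0)
    [→I]  ⊢ (p0 → p0)
      [Ax] p0 ⊢ p0

Result: YES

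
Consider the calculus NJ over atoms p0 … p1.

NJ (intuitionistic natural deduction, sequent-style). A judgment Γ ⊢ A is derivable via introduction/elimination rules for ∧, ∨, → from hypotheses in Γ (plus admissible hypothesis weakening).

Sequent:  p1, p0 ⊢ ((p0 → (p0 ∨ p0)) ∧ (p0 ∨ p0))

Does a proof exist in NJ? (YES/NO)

Derivation (root first):
[∧I] p1, p0 ⊢ ((p0 → (p0 ∨ p0)) ∧ (p0 ∨ p0))
  [Wk] p1 ⊢ (p0 → (p0 ∨ p0))
    [→I]  ⊢ (p0 → (p0 ∨ p0))
      [∨I₁] p0 ⊢ (p0 ∨ p0)
        [Ax] p0 ⊢ p0
  [∨I₁] p0 ⊢ (p0 ∨ p0)
    [Ax] p0 ⊢ p0

Result: YES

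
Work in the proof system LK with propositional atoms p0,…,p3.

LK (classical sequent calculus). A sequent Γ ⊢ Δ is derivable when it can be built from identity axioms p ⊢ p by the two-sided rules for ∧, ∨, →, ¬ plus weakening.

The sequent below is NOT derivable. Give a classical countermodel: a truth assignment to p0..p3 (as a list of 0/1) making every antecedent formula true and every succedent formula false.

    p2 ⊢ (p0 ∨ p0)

Enumerate valuations to refute Γ ⊢ Δ:
  v=0000: Γ:[p2=F] Δ:[(p0 ∨ p0)=F] refutes=False
  v=0001: Γ:[p2=F] Δ:[(p0 ∨ p0)=F] refutes=False
  v=0010: Γ:[p2=T] Δ:[(p0 ∨ p0)=F] refutes=True  ← countermodel

Result: [0, 0, 1, 0]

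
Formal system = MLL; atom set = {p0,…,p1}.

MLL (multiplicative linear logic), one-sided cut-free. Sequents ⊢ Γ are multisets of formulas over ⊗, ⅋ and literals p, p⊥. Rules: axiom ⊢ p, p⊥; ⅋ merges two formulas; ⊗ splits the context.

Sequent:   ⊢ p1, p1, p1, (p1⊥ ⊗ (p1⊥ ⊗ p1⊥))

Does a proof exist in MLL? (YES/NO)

Derivation trace:
[⊗]  ⊢ p1, p1, p1, (p1⊥ ⊗ (p1⊥ ⊗ p1⊥))
  [Ax]  ⊢ p1, p1⊥
  [⊗]  ⊢ p1, p1, (p1⊥ ⊗ p1⊥)
    [Ax]  ⊢ p1, p1⊥
    [Ax]  ⊢ p1, p1⊥

Result: YES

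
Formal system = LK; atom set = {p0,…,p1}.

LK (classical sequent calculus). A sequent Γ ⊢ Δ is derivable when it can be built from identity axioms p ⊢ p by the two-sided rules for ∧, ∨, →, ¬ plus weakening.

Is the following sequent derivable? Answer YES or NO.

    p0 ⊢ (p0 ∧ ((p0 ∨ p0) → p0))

Proof tree:
[∧R] p0 ⊢ (p0 ∧ ((p0 ∨ p0) → p0))
  [Ax] p0 ⊢ p0
  [→R]  ⊢ ((p0 ∨ p0) → p0)
    [∨L] (p0 ∨ p0) ⊢ p0
      [Ax] p0 ⊢ p0
      [Ax] p0 ⊢ p0

Result: YES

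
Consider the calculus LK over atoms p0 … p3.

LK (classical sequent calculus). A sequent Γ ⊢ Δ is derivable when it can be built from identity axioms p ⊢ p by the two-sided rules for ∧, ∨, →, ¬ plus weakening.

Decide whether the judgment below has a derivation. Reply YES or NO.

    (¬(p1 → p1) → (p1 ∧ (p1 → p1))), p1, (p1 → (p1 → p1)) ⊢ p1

Derivation trace:
[→L] (¬(p1 → p1) → (p1 ∧ (p1 → p1))), p1, (p1 → (p1 → p1)) ⊢ p1
  [→L] p1, (¬(p1 → p1) → (p1 ∧ (p1 → p1))) ⊢ p1
    [¬R] p1 ⊢ p1, ¬(p1 → p1)
      [→L] p1, (p1 → p1) ⊢ p1
        [Ax] p1 ⊢ p1
        [Ax] p1 ⊢ p1
    [∧L] (p1 ∧ (p1 → p1)) ⊢ p1
      [→L] p1, (p1 → p1) ⊢ p1
        [Ax] p1 ⊢ p1
        [Ax] p1 ⊢ p1
  [→L] p1, (p1 → p1) ⊢ p1
    [Ax] p1 ⊢ p1
    [Ax] p1 ⊢ p1

Result: YES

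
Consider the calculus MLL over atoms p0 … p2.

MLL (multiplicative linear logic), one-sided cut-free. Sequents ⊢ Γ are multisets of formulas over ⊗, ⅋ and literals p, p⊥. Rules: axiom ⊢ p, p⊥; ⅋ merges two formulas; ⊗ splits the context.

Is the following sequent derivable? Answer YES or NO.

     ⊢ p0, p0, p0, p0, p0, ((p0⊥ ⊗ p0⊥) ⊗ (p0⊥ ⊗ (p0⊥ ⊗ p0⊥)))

Derivation trace:
[⊗]  ⊢ p0, p0, p0, p0, p0, ((p0⊥ ⊗ p0⊥) ⊗ (p0⊥ ⊗ (p0⊥ ⊗ p0⊥)))
  [⊗]  ⊢ p0, p0, (p0⊥ ⊗ p0⊥)
    [Ax]  ⊢ p0, p0⊥
    [Ax]  ⊢ p0, p0⊥
  [⊗]  ⊢ p0, p0, p0, (p0⊥ ⊗ (p0⊥ ⊗ p0⊥))
    [Ax]  ⊢ p0, p0⊥
    [⊗]  ⊢ p0, p0, (p0⊥ ⊗ p0⊥)
      [Ax]  ⊢ p0, p0⊥
      [Ax]  ⊢ p0, p0⊥

Result: YES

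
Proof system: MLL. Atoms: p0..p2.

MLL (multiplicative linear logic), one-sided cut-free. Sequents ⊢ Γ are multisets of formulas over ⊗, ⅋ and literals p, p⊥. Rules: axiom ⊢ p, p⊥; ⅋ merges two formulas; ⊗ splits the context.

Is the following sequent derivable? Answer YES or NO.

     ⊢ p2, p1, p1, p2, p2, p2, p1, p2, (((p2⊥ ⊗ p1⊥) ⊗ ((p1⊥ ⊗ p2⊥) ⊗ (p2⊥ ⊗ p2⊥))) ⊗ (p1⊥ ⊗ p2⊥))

Derivation (root first):
[⊗]  ⊢ p2, p1, p1, p2, p2, p2, p1, p2, (((p2⊥ ⊗ p1⊥) ⊗ ((p1⊥ ⊗ p2⊥) ⊗ (p2⊥ ⊗ p2⊥))) ⊗ (p1⊥ ⊗ p2⊥))
  [⊗]  ⊢ p2, p1, p1, p2, p2, p2, ((p2⊥ ⊗ p1⊥) ⊗ ((p1⊥ ⊗ p2⊥) ⊗ (p2⊥ ⊗ p2⊥)))
    [⊗]  ⊢ p2, p1, (p2⊥ ⊗ p1⊥)
      [Ax]  ⊢ p2, p2⊥
      [Ax]  ⊢ p1, p1⊥
    [⊗]  ⊢ p1, p2, p2, p2, ((p1⊥ ⊗ p2⊥) ⊗ (p2⊥ ⊗ p2⊥))
      [⊗]  ⊢ p1, p2, (p1⊥ ⊗ p2⊥)
        [Ax]  ⊢ p1, p1⊥
        [Ax]  ⊢ p2, p2⊥
      [⊗]  ⊢ p2, p2, (p2⊥ ⊗ p2⊥)
        [Ax]  ⊢ p2, p2⊥
        [Ax]  ⊢ p2, p2⊥
  [⊗]  ⊢ p1, p2, (p1⊥ ⊗ p2⊥)
    [Ax]  ⊢ p1, p1⊥
    [Ax]  ⊢ p2, p2⊥

Result: YES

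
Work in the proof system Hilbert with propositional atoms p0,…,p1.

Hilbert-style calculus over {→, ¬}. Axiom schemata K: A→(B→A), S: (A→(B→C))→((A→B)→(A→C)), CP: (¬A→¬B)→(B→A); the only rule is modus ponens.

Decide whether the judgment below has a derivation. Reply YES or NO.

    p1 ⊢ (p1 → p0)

Enumerate valuations to refute Γ ⊢ Δ:
  v=00: Γ:[p1=F] Δ:[(p1 → p0)=T] refutes=False
  v=01: Γ:[p1=T] Δ:[(p1 → p0)=F] refutes=True  ← countermodel

Result: NO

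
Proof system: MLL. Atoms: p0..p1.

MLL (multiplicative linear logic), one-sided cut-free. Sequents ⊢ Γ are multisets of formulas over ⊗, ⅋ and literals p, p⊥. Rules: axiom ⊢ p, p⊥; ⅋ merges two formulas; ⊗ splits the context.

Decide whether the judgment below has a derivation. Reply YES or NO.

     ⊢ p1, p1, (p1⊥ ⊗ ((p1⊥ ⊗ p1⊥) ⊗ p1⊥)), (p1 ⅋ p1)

Derivation (root first):
[⅋]  ⊢ p1, p1, (p1⊥ ⊗ ((p1⊥ ⊗ p1⊥) ⊗ p1⊥)), (p1 ⅋ p1)
  [⊗]  ⊢ p1, p1, p1, p1, (p1⊥ ⊗ ((p1⊥ ⊗ p1⊥) ⊗ p1⊥))
    [Ax]  ⊢ p1, p1⊥
    [⊗]  ⊢ p1, p1, p1, ((p1⊥ ⊗ p1⊥) ⊗ p1⊥)
      [⊗]  ⊢ p1, p1, (p1⊥ ⊗ p1⊥)
        [Ax]  ⊢ p1, p1⊥
        [Ax]  ⊢ p1, p1⊥
      [Ax]  ⊢ p1, p1⊥

Result: YES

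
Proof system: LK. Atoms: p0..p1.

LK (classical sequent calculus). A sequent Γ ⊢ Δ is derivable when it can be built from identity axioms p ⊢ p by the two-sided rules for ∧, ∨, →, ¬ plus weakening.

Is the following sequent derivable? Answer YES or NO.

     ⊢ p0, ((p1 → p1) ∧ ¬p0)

Derivation (root first):
[∧R]  ⊢ p0, ((p1 → p1) ∧ ¬p0)
  [→R]  ⊢ (p1 → p1)
    [Ax] p1 ⊢ p1
  [¬R]  ⊢ p0, ¬p0
    [Ax] p0 ⊢ p0

Result: YES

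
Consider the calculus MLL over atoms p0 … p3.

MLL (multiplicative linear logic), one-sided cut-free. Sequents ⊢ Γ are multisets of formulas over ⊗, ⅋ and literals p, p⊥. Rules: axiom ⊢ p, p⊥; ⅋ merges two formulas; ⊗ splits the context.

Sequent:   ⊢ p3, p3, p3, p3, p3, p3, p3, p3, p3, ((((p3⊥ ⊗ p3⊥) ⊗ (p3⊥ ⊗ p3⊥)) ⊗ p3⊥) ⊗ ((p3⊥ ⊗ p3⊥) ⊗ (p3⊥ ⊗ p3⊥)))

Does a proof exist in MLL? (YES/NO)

Derivation trace:
[⊗]  ⊢ p3, p3, p3, p3, p3, p3, p3, p3, p3, ((((p3⊥ ⊗ p3⊥) ⊗ (p3⊥ ⊗ p3⊥)) ⊗ p3⊥) ⊗ ((p3⊥ ⊗ p3⊥) ⊗ (p3⊥ ⊗ p3⊥)))
  [⊗]  ⊢ p3, p3, p3, p3, p3, (((p3⊥ ⊗ p3⊥) ⊗ (p3⊥ ⊗ p3⊥)) ⊗ p3⊥)
    [⊗]  ⊢ p3, p3, p3, p3, ((p3⊥ ⊗ p3⊥) ⊗ (p3⊥ ⊗ p3⊥))
      [⊗]  ⊢ p3, p3, (p3⊥ ⊗ p3⊥)
        [Ax]  ⊢ p3, p3⊥
        [Ax]  ⊢ p3, p3⊥
      [⊗]  ⊢ p3, p3, (p3⊥ ⊗ p3⊥)
        [Ax]  ⊢ p3, p3⊥
        [Ax]  ⊢ p3, p3⊥
    [Ax]  ⊢ p3, p3⊥
  [⊗]  ⊢ p3, p3, p3, p3, ((p3⊥ ⊗ p3⊥) ⊗ (p3⊥ ⊗ p3⊥))
    [⊗]  ⊢ p3, p3, (p3⊥ ⊗ p3⊥)
      [Ax]  ⊢ p3, p3⊥
      [Ax]  ⊢ p3, p3⊥
    [⊗]  ⊢ p3, p3, (p3⊥ ⊗ p3⊥)
      [Ax]  ⊢ p3, p3⊥
      [Ax]  ⊢ p3, p3⊥

Result: YES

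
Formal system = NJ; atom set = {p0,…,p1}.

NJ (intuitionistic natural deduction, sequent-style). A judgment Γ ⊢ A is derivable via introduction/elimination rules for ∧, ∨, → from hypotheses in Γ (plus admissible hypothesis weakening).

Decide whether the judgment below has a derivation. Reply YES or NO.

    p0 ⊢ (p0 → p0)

Proof tree:
[→I] p0 ⊢ (p0 → p0)
  [Wk] p0, p0 ⊢ p0
    [Ax] p0 ⊢ p0

Result: YES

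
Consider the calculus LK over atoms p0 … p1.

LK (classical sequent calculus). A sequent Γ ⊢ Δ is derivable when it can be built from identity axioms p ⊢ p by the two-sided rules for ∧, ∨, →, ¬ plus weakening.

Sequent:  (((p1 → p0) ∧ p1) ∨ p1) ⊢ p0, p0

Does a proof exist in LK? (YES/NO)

Search for a countermodel by truth-table:
  v=00: Γ:[(((p1 → p0) ∧ p1) ∨ p1)=F] Δ:[p0=F, p0=F] refutes=False
  v=01: Γ:[(((p1 → p0) ∧ p1) ∨ p1)=T] Δ:[p0=F, p0=F] refutes=True  ← countermodel

Result: NO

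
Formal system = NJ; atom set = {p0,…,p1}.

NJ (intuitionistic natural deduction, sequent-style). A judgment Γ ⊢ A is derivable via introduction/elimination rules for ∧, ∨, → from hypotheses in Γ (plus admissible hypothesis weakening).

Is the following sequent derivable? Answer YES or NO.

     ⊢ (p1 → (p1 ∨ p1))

Derivation (root first):
[→I]  ⊢ (p1 → (p1 ∨ p1))
  [∨I₂] p1 ⊢ (p1 ∨ p1)
    [Ax] p1 ⊢ p1

Result: YES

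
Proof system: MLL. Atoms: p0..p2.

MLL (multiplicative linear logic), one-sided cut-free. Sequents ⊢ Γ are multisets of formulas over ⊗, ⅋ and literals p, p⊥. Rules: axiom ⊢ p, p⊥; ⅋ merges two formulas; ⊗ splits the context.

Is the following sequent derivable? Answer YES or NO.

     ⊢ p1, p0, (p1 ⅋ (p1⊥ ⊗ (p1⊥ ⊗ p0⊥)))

Derivation trace:
[⅋]  ⊢ p1, p0, (p1 ⅋ (p1⊥ ⊗ (p1⊥ ⊗ p0⊥)))
  [⊗]  ⊢ p1, p1, p0, (p1⊥ ⊗ (p1⊥ ⊗ p0⊥))
    [Ax]  ⊢ p1, p1⊥
    [⊗]  ⊢ p1, p0, (p1⊥ ⊗ p0⊥)
      [Ax]  ⊢ p1, p1⊥
      [Ax]  ⊢ p0, p0⊥

Result: YES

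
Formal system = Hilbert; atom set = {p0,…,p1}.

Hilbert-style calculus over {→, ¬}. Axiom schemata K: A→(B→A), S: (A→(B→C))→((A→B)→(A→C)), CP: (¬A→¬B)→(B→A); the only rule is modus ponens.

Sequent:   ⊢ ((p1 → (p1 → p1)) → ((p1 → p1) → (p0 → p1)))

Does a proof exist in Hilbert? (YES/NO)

Enumerate valuations to refute Γ ⊢ Δ:
  v=00: Γ:[] Δ:[((p1 → (p1 → p1)) → ((p1 → p1) → (p0 → p1)))=T] refutes=False
  v=01: Γ:[] Δ:[((p1 → (p1 → p1)) → ((p1 → p1) → (p0 → p1)))=T] refutes=False
  v=10: Γ:[] Δ:[((p1 → (p1 → p1)) → ((p1 → p1) → (p0 → p1)))=F] refutes=True  ← countermodel

Result: NO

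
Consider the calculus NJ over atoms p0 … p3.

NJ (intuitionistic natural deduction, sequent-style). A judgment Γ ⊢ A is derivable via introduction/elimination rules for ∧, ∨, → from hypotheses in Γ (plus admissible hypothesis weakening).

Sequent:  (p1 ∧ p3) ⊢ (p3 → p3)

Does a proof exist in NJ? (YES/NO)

Proof tree:
[Wk] (p1 ∧ p3) ⊢ (p3 → p3)
  [→I]  ⊢ (p3 → p3)
    [Ax] p3 ⊢ p3

Result: YES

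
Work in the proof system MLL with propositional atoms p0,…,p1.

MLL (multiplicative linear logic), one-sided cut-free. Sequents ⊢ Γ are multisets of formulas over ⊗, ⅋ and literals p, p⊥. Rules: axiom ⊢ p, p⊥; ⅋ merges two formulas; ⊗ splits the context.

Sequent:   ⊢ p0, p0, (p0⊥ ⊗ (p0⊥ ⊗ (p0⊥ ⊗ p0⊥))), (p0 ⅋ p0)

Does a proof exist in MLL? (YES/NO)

Derivation trace:
[⅋]  ⊢ p0, p0, (p0⊥ ⊗ (p0⊥ ⊗ (p0⊥ ⊗ p0⊥))), (p0 ⅋ p0)
  [⊗]  ⊢ p0, p0, p0, p0, (p0⊥ ⊗ (p0⊥ ⊗ (p0⊥ ⊗ p0⊥)))
    [Ax]  ⊢ p0, p0⊥
    [⊗]  ⊢ p0, p0, p0, (p0⊥ ⊗ (p0⊥ ⊗ p0⊥))
      [Ax]  ⊢ p0, p0⊥
      [⊗]  ⊢ p0, p0, (p0⊥ ⊗ p0⊥)
        [Ax]  ⊢ p0, p0⊥
        [Ax]  ⊢ p0, p0⊥

Result: YES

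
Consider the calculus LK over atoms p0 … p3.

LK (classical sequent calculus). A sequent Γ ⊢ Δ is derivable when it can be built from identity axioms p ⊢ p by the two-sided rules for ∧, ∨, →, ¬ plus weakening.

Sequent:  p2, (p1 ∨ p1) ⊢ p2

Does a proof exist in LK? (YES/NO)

Derivation trace:
[∨L] p2, (p1 ∨ p1) ⊢ p2
  [WL] p2, p1 ⊢ p2
    [Ax] p2 ⊢ p2
  [WL] p2, p1 ⊢ p2
    [Ax] p2 ⊢ p2

Result: YES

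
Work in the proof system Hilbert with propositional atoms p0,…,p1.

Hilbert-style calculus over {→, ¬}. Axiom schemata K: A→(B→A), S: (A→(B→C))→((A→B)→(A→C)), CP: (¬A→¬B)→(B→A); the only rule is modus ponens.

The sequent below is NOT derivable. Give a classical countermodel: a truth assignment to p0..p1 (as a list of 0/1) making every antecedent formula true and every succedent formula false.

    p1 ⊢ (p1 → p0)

Truth-table refutation:
  v=00: Γ:[p1=F] Δ:[(p1 → p0)=T] refutes=False
  v=01: Γ:[p1=T] Δ:[(p1 → p0)=F] refutes=True  ← countermodel

Result: [0, 1]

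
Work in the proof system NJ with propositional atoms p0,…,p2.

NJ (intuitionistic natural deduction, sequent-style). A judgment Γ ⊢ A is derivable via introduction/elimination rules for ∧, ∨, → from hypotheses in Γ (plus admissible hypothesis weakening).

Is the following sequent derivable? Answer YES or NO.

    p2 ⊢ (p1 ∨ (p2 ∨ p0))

Proof tree:
[∨I₂] p2 ⊢ (p1 ∨ (p2 ∨ p0))
  [∨I₁] p2 ⊢ (p2 ∨ p0)
    [Ax] p2 ⊢ p2

Result: YES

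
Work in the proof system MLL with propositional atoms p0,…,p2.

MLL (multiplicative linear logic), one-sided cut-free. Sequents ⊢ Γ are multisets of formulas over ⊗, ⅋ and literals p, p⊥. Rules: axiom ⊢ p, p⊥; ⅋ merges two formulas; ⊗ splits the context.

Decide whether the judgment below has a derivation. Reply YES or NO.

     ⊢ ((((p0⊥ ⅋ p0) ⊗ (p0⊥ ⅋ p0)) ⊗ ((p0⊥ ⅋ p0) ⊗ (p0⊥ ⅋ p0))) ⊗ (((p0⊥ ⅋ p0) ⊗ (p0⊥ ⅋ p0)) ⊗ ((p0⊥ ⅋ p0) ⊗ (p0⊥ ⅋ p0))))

Proof tree:
[⊗]  ⊢ ((((p0⊥ ⅋ p0) ⊗ (p0⊥ ⅋ p0)) ⊗ ((p0⊥ ⅋ p0) ⊗ (p0⊥ ⅋ p0))) ⊗ (((p0⊥ ⅋ p0) ⊗ (p0⊥ ⅋ p0)) ⊗ ((p0⊥ ⅋ p0) ⊗ (p0⊥ ⅋ p0))))
  [⊗]  ⊢ (((p0⊥ ⅋ p0) ⊗ (p0⊥ ⅋ p0)) ⊗ ((p0⊥ ⅋ p0) ⊗ (p0⊥ ⅋ p0)))
    [⊗]  ⊢ ((p0⊥ ⅋ p0) ⊗ (p0⊥ ⅋ p0))
      [⅋]  ⊢ (p0⊥ ⅋ p0)
        [Ax]  ⊢ p0, p0⊥
      [⅋]  ⊢ (p0⊥ ⅋ p0)
        [Ax]  ⊢ p0, p0⊥
    [⊗]  ⊢ ((p0⊥ ⅋ p0) ⊗ (p0⊥ ⅋ p0))
      [⅋]  ⊢ (p0⊥ ⅋ p0)
        [Ax]  ⊢ p0, p0⊥
      [⅋]  ⊢ (p0⊥ ⅋ p0)
        [Ax]  ⊢ p0, p0⊥
  [⊗]  ⊢ (((p0⊥ ⅋ p0) ⊗ (p0⊥ ⅋ p0)) ⊗ ((p0⊥ ⅋ p0) ⊗ (p0⊥ ⅋ p0)))
    [⊗]  ⊢ ((p0⊥ ⅋ p0) ⊗ (p0⊥ ⅋ p0))
      [⅋]  ⊢ (p0⊥ ⅋ p0)
        [Ax]  ⊢ p0, p0⊥
      [⅋]  ⊢ (p0⊥ ⅋ p0)
        [Ax]  ⊢ p0, p0⊥
    [⊗]  ⊢ ((p0⊥ ⅋ p0) ⊗ (p0⊥ ⅋ p0))
      [⅋]  ⊢ (p0⊥ ⅋ p0)
        [Ax]  ⊢ p0, p0⊥
      [⅋]  ⊢ (p0⊥ ⅋ p0)
        [Ax]  ⊢ p0, p0⊥

Result: YES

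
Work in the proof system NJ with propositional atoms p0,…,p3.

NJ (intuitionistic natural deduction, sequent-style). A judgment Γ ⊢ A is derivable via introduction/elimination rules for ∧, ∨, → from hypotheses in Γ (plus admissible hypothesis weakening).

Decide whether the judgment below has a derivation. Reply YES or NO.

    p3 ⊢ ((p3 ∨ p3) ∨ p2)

Derivation trace:
[∨I₁] p3 ⊢ ((p3 ∨ p3) ∨ p2)
  [∨I₂] p3 ⊢ (p3 ∨ p3)
    [Ax] p3 ⊢ p3

Result: YES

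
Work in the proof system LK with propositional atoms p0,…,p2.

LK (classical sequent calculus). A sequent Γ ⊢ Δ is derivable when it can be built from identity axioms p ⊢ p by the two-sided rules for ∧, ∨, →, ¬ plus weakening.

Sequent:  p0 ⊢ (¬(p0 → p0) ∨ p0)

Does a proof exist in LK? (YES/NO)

Proof tree:
[∨R] p0 ⊢ (¬(p0 → p0) ∨ p0)
  [¬R] p0 ⊢ p0, ¬(p0 → p0)
    [→L] p0, (p0 → p0) ⊢ p0
      [Ax] p0 ⊢ p0
      [Ax] p0 ⊢ p0

Result: YES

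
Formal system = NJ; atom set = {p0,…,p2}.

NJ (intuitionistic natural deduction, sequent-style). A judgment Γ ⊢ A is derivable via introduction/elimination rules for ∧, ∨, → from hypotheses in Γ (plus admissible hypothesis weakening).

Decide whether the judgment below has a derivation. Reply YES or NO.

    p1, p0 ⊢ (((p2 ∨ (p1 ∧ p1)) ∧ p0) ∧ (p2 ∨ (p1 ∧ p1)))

Derivation trace:
[∧I] p1, p0 ⊢ (((p2 ∨ (p1 ∧ p1)) ∧ p0) ∧ (p2 ∨ (p1 ∧ p1)))
  [∧I] p1, p0 ⊢ ((p2 ∨ (p1 ∧ p1)) ∧ p0)
    [∨I₂] p1 ⊢ (p2 ∨ (p1 ∧ p1))
      [∧I] p1 ⊢ (p1 ∧ p1)
        [Ax] p1 ⊢ p1
        [Ax] p1 ⊢ p1
    [Wk] p0, p0 ⊢ p0
      [Ax] p0 ⊢ p0
  [∨I₂] p1 ⊢ (p2 ∨ (p1 ∧ p1))
    [∧I] p1 ⊢ (p1 ∧ p1)
      [Ax] p1 ⊢ p1
      [Ax] p1 ⊢ p1

Result: YES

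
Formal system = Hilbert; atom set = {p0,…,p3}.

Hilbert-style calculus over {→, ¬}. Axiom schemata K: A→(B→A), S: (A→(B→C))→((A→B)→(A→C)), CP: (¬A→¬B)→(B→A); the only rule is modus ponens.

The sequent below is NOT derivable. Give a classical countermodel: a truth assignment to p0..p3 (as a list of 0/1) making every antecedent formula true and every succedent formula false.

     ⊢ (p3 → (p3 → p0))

Search for a countermodel by truth-table:
  v=0000: Γ:[] Δ:[(p3 → (p3 → p0))=T] refutes=False
  v=0001: Γ:[] Δ:[(p3 → (p3 → p0))=F] refutes=True  ← countermodel

Result: [0, 0, 0, 1]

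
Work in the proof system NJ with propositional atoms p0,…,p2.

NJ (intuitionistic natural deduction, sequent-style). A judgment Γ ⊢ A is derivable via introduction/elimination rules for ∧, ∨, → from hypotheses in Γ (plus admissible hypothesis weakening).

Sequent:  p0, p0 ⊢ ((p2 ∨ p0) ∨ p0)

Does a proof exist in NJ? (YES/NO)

Proof tree:
[∨I₁] p0, p0 ⊢ ((p2 ∨ p0) ∨ p0)
  [∨I₂] p0, p0 ⊢ (p2 ∨ p0)
    [Wk] p0, p0 ⊢ p0
      [Ax] p0 ⊢ p0

Result: YES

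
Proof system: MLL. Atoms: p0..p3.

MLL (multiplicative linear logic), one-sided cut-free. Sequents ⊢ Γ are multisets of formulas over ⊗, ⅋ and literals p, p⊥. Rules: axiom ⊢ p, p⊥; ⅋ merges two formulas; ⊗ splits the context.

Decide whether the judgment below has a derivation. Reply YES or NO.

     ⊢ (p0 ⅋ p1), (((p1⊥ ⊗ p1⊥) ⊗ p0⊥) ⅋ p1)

Derivation trace:
[⅋]  ⊢ (p0 ⅋ p1), (((p1⊥ ⊗ p1⊥) ⊗ p0⊥) ⅋ p1)
  [⅋]  ⊢ p1, ((p1⊥ ⊗ p1⊥) ⊗ p0⊥), (p0 ⅋ p1)
    [⊗]  ⊢ p1, p1, p0, ((p1⊥ ⊗ p1⊥) ⊗ p0⊥)
      [⊗]  ⊢ p1, p1, (p1⊥ ⊗ p1⊥)
        [Ax]  ⊢ p1, p1⊥
        [Ax]  ⊢ p1, p1⊥
      [Ax]  ⊢ p0, p0⊥

Result: YES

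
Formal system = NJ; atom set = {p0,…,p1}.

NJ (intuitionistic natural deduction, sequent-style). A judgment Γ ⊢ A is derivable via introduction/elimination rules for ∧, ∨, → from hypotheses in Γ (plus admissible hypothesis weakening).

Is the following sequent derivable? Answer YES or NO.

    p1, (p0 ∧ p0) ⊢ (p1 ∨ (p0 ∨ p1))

Derivation (root first):
[∨I₂] p1, (p0 ∧ p0) ⊢ (p1 ∨ (p0 ∨ p1))
  [∨I₂] p1, (p0 ∧ p0) ⊢ (p0 ∨ p1)
    [Wk] p1, (p0 ∧ p0) ⊢ p1
      [Ax] p1 ⊢ p1

Result: YES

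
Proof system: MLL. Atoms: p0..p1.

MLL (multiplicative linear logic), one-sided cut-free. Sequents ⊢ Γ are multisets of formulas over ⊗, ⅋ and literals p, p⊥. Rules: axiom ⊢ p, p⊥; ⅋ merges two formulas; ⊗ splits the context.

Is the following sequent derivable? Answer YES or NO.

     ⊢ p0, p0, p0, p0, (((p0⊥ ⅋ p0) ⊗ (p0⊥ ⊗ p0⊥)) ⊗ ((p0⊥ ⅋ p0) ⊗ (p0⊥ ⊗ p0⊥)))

Proof tree:
[⊗]  ⊢ p0, p0, p0, p0, (((p0⊥ ⅋ p0) ⊗ (p0⊥ ⊗ p0⊥)) ⊗ ((p0⊥ ⅋ p0) ⊗ (p0⊥ ⊗ p0⊥)))
  [⊗]  ⊢ p0, p0, ((p0⊥ ⅋ p0) ⊗ (p0⊥ ⊗ p0⊥))
    [⅋]  ⊢ (p0⊥ ⅋ p0)
      [Ax]  ⊢ p0, p0⊥
    [⊗]  ⊢ p0, p0, (p0⊥ ⊗ p0⊥)
      [Ax]  ⊢ p0, p0⊥
      [Ax]  ⊢ p0, p0⊥
  [⊗]  ⊢ p0, p0, ((p0⊥ ⅋ p0) ⊗ (p0⊥ ⊗ p0⊥))
    [⅋]  ⊢ (p0⊥ ⅋ p0)
      [Ax]  ⊢ p0, p0⊥
    [⊗]  ⊢ p0, p0, (p0⊥ ⊗ p0⊥)
      [Ax]  ⊢ p0, p0⊥
      [Ax]  ⊢ p0, p0⊥

Result: YES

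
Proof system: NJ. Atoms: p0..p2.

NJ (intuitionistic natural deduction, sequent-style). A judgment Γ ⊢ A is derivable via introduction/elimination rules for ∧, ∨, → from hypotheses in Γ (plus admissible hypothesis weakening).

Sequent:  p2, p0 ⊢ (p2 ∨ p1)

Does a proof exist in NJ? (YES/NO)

Derivation trace:
[Wk] p2, p0 ⊢ (p2 ∨ p1)
  [∨I₁] p2 ⊢ (p2 ∨ p1)
    [Ax] p2 ⊢ p2

Result: YES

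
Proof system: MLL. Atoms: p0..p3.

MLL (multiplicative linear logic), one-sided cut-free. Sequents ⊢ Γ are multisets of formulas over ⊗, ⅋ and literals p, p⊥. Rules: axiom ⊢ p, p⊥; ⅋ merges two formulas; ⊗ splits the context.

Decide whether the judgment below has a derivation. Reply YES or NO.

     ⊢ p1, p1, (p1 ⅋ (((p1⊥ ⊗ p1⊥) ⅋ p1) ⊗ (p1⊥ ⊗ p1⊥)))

Derivation (root first):
[⅋]  ⊢ p1, p1, (p1 ⅋ (((p1⊥ ⊗ p1⊥) ⅋ p1) ⊗ (p1⊥ ⊗ p1⊥)))
  [⊗]  ⊢ p1, p1, p1, (((p1⊥ ⊗ p1⊥) ⅋ p1) ⊗ (p1⊥ ⊗ p1⊥))
    [⅋]  ⊢ p1, ((p1⊥ ⊗ p1⊥) ⅋ p1)
      [⊗]  ⊢ p1, p1, (p1⊥ ⊗ p1⊥)
        [Ax]  ⊢ p1, p1⊥
        [Ax]  ⊢ p1, p1⊥
    [⊗]  ⊢ p1, p1, (p1⊥ ⊗ p1⊥)
      [Ax]  ⊢ p1, p1⊥
      [Ax]  ⊢ p1, p1⊥

Result: YES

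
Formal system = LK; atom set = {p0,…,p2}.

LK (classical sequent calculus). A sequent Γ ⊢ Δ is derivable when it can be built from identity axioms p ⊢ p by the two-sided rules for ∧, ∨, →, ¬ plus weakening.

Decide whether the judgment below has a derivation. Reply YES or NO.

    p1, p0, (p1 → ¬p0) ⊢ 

Derivation trace:
[→L] p1, p0, (p1 → ¬p0) ⊢ 
  [Ax] p1 ⊢ p1
  [¬L] p0, ¬p0 ⊢ 
    [Ax] p0 ⊢ p0

Result: YES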